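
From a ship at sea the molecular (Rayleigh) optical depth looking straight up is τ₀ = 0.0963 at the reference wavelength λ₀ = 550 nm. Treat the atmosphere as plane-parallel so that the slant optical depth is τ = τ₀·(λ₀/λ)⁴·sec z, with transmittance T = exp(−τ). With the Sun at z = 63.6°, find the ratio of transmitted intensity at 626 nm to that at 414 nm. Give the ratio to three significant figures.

Airmass: sec 63.6° = 2.2490.
τ(626 nm) = 0.0963 × (550/626)⁴ × 2.2490 = 0.0963 × 0.5959 × 2.2490 = 0.1291.
τ(414 nm) = 0.0963 × (550/414)⁴ × 2.2490 = 0.0963 × 3.1149 × 2.2490 = 0.6746.
T(626)/T(414) = exp(τ_B − τ_A) = exp(0.5456) = 1.7256.

1.73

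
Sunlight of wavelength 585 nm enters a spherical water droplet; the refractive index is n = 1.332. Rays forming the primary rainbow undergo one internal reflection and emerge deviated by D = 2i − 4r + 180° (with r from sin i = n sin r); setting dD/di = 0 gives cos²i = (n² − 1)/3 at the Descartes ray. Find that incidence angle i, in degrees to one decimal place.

59.5°

cos²i = (1.332² − 1)/3 = (1.77422 − 1)/3 = 0.25807.
cos i = 0.50801, so i = 59.469°.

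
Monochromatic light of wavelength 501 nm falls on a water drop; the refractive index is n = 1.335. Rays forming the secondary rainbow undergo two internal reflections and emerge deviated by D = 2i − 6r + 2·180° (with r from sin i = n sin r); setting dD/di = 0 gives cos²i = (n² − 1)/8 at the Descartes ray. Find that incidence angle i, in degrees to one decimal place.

cos²i = (1.335² − 1)/8 = (1.78222 − 1)/8 = 0.09778.
cos i = 0.31269, so i = 71.778°.

71.8°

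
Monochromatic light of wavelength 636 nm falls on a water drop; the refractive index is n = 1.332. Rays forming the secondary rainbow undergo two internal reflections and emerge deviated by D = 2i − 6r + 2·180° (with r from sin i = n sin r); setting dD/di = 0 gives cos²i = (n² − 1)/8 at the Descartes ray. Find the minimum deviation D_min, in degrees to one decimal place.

cos²i = (1.77422 − 1)/8 = 0.09678; i = arccos(0.31109) = 71.875°.
sin r = sin 71.875°/1.332 = 0.71350; r = 45.520°.
D_min = 2·71.875° − 6·45.520° + 360° = 230.628°.

230.6°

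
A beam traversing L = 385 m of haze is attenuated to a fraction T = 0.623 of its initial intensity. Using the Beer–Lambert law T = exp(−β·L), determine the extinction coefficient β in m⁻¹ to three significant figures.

0.00123 m⁻¹

Beer–Lambert: T = exp(−βL) ⇒ β = −ln(T)/L = −ln(0.623)/385 = 0.4732/385 = 0.001229 m⁻¹.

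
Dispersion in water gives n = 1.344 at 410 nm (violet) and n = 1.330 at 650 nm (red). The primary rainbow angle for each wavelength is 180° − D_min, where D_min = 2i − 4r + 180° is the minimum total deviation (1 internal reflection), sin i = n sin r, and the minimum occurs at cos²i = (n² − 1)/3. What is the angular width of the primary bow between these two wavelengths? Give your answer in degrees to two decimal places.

At 410 nm (n = 1.344): cos²i = 0.26878 → i = 58.772°, r = 39.512°, D_min = 139.495°, rainbow angle = 40.505°.
At 650 nm (n = 1.330): cos²i = 0.25630 → i = 59.585°, r = 40.422°, D_min = 137.484°, rainbow angle = 42.516°.
Angular width = |40.505° − 42.516°| = 2.011°.

2.01°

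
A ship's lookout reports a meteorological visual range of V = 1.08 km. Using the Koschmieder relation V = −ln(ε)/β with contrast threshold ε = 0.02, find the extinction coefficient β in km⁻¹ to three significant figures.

β = −ln(0.02) / V = 3.912 / 1.08 = 3.6222 km⁻¹.

3.62 km⁻¹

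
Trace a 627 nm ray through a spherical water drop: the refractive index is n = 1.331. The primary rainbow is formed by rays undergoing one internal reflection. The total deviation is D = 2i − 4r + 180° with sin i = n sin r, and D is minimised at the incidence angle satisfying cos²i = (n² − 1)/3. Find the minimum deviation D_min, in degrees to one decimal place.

137.6°

cos²i = (1.77156 − 1)/3 = 0.25719; i = arccos(0.50714) = 59.527°.
sin r = sin 59.527°/1.331 = 0.64753; r = 40.356°.
D_min = 2·59.527° − 4·40.356° + 180° = 137.630°.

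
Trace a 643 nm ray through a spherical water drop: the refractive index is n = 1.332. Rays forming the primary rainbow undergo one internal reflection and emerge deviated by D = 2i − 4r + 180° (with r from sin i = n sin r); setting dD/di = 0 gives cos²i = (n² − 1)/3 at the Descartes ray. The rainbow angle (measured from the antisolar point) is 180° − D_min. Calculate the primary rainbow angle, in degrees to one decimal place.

42.2°

cos²i = (1.77422 − 1)/3 = 0.25807; i = arccos(0.50801) = 59.469°.
sin r = sin 59.469°/1.332 = 0.64666; r = 40.290°.
D_min = 2·59.469° − 4·40.290° + 180° = 137.776°.
Rainbow angle = 180° − D_min = 42.224°.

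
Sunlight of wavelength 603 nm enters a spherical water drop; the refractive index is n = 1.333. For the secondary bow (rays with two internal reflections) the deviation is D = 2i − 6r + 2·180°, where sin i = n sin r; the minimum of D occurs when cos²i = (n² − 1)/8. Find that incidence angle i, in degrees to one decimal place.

71.8°

cos²i = (1.333² − 1)/8 = (1.77689 − 1)/8 = 0.09711.
cos i = 0.31163, so i = 71.843°.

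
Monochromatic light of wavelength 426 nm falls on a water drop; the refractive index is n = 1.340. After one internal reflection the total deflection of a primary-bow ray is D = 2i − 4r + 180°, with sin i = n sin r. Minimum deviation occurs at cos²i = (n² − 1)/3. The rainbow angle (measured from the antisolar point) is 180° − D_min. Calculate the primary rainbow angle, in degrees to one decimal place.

cos²i = (1.79560 − 1)/3 = 0.26520; i = arccos(0.51498) = 59.004°.
sin r = sin 59.004°/1.340 = 0.63971; r = 39.770°.
D_min = 2·59.004° − 4·39.770° + 180° = 138.929°.
Rainbow angle = 180° − D_min = 41.071°.

41.1°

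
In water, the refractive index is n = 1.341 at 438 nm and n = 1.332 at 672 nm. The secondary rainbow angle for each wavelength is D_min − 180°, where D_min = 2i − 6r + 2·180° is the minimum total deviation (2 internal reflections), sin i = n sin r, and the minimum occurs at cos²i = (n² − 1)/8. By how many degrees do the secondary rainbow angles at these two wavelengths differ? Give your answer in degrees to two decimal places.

At 438 nm (n = 1.341): cos²i = 0.09979 → i = 71.586°, r = 45.034°, D_min = 232.966°, rainbow angle = 52.966°.
At 672 nm (n = 1.332): cos²i = 0.09678 → i = 71.875°, r = 45.520°, D_min = 230.628°, rainbow angle = 50.628°.
Angular width = |52.966° − 50.628°| = 2.337°.

2.34°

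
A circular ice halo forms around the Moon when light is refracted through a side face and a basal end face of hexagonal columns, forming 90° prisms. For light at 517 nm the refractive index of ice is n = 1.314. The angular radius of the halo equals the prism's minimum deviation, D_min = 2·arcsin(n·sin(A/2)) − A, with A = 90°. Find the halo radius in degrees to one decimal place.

46.6°

n·sin(A/2) = 1.314 × sin 45° = 1.314 × 0.7071 = 0.9291.
D_min = 2·arcsin(0.9291) − 90° = 2 × 68.301° − 90° = 46.602°.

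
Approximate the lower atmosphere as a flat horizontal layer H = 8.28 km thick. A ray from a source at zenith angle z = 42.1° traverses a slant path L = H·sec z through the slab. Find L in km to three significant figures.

11.2 km

sec z = 1/cos 42.1° = 1.3478.
L = 8.28 × 1.3478 = 11.159 km.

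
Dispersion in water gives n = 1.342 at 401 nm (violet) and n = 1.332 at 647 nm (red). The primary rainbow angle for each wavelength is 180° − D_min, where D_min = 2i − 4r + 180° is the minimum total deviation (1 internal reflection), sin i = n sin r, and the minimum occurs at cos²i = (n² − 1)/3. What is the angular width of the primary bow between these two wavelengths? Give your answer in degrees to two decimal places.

At 401 nm (n = 1.342): cos²i = 0.26699 → i = 58.888°, r = 39.641°, D_min = 139.213°, rainbow angle = 40.787°.
At 647 nm (n = 1.332): cos²i = 0.25807 → i = 59.469°, r = 40.290°, D_min = 137.776°, rainbow angle = 42.224°.
Angular width = |40.787° − 42.224°| = 1.437°.

1.44°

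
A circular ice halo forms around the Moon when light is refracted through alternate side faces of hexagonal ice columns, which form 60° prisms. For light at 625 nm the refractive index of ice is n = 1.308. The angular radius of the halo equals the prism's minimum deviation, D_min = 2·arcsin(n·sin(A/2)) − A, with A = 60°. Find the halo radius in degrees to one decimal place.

21.7°

n·sin(A/2) = 1.308 × sin 30° = 1.308 × 0.5000 = 0.6540.
D_min = 2·arcsin(0.6540) − 60° = 2 × 40.844° − 60° = 21.688°.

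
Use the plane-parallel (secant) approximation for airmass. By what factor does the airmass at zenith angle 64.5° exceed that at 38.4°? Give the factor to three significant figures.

X(64.5°)/X(38.4°) = sec 64.5° / sec 38.4° = cos 38.4° / cos 64.5° = 0.7837/0.4305 = 1.8204.

1.82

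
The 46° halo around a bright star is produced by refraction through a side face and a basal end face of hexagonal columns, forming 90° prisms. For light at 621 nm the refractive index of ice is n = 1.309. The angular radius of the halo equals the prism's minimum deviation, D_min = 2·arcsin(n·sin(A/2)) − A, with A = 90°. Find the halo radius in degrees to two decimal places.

45.52°

n·sin(A/2) = 1.309 × sin 45° = 1.309 × 0.7071 = 0.9256.
D_min = 2·arcsin(0.9256) − 90° = 2 × 67.759° − 90° = 45.519°.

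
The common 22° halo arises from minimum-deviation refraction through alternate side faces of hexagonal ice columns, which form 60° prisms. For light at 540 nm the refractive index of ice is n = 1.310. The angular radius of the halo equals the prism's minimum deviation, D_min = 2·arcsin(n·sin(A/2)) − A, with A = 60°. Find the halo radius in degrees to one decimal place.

n·sin(A/2) = 1.310 × sin 30° = 1.310 × 0.5000 = 0.6550.
D_min = 2·arcsin(0.6550) − 60° = 2 × 40.920° − 60° = 21.839°.

21.8°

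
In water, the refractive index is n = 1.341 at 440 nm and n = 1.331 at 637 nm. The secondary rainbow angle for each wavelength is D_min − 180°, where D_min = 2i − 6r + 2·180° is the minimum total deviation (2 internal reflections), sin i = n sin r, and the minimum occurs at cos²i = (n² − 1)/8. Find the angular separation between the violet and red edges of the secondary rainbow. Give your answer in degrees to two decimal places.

At 440 nm (n = 1.341): cos²i = 0.09979 → i = 71.586°, r = 45.034°, D_min = 232.966°, rainbow angle = 52.966°.
At 637 nm (n = 1.331): cos²i = 0.09645 → i = 71.907°, r = 45.575°, D_min = 230.365°, rainbow angle = 50.365°.
Angular width = |52.966° − 50.365°| = 2.601°.

2.60°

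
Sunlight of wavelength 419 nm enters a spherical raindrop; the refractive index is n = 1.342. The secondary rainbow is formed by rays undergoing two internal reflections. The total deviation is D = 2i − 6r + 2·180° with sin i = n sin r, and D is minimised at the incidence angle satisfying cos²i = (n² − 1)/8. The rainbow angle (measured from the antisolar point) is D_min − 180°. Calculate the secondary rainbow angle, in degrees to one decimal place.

53.2°

cos²i = (1.80096 − 1)/8 = 0.10012; i = arccos(0.31642) = 71.554°.
sin r = sin 71.554°/1.342 = 0.70687; r = 44.981°.
D_min = 2·71.554° − 6·44.981° + 360° = 233.222°.
Rainbow angle = D_min − 180° = 53.222°.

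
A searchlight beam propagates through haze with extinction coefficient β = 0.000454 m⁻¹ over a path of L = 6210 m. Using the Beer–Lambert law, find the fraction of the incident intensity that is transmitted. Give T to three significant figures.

0.0596

τ = β·L = 0.000454 × 6210 = 2.8193.
T = exp(−2.8193) = 0.0596.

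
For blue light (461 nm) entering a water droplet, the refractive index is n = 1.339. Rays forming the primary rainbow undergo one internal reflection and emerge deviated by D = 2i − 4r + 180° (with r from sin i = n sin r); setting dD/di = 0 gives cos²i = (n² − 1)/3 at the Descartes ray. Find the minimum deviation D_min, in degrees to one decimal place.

138.8°

cos²i = (1.79292 − 1)/3 = 0.26431; i = arccos(0.51411) = 59.062°.
sin r = sin 59.062°/1.339 = 0.64057; r = 39.834°.
D_min = 2·59.062° − 4·39.834° + 180° = 138.786°.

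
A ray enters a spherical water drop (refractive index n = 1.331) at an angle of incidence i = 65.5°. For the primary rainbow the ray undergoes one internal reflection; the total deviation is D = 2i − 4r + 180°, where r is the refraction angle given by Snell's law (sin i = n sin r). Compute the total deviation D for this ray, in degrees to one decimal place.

sin r = sin 65.5° / 1.331 = 0.9100/1.331 = 0.6837; r = 43.13°.
D = 2·65.5° − 4·43.13° + 180° = 131.00° − 172.52° + 180° = 138.48°.

138.5°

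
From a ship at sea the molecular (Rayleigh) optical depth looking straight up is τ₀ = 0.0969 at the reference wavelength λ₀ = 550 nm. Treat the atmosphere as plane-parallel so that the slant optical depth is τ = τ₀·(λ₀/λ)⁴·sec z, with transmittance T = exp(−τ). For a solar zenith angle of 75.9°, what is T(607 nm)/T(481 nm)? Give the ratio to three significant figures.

Airmass: sec 75.9° = 4.1048.
τ(607 nm) = 0.0969 × (550/607)⁴ × 4.1048 = 0.0969 × 0.6741 × 4.1048 = 0.2681.
τ(481 nm) = 0.0969 × (550/481)⁴ × 4.1048 = 0.0969 × 1.7095 × 4.1048 = 0.6800.
T(607)/T(481) = exp(τ_B − τ_A) = exp(0.4119) = 1.5096.

1.51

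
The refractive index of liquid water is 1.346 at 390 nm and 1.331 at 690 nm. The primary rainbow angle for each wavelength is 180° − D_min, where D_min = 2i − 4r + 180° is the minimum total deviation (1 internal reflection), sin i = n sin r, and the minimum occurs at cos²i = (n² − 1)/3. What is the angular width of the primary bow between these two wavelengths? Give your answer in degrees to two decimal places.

2.15°

At 390 nm (n = 1.346): cos²i = 0.27057 → i = 58.657°, r = 39.384°, D_min = 139.775°, rainbow angle = 40.225°.
At 690 nm (n = 1.331): cos²i = 0.25719 → i = 59.527°, r = 40.356°, D_min = 137.630°, rainbow angle = 42.370°.
Angular width = |40.225° − 42.370°| = 2.145°.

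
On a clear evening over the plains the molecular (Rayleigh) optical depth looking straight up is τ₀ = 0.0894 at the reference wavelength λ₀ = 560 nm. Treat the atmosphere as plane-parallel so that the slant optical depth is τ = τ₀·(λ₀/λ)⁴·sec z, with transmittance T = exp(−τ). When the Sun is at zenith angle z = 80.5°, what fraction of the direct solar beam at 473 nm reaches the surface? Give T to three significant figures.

sec 80.5° = 6.0589.
τ = 0.0894 × (560/473)⁴ × 6.0589 = 0.0894 × 1.9648 × 6.0589 = 1.0642.
T = exp(−1.0642) = 0.3450.

0.345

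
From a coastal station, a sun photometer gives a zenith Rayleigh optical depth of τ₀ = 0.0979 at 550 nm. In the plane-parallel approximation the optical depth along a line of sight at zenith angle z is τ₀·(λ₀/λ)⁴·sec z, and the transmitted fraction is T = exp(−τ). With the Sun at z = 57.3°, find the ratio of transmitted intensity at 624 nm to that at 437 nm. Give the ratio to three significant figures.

Airmass: sec 57.3° = 1.8510.
τ(624 nm) = 0.0979 × (550/624)⁴ × 1.8510 = 0.0979 × 0.6035 × 1.8510 = 0.1094.
τ(437 nm) = 0.0979 × (550/437)⁴ × 1.8510 = 0.0979 × 2.5091 × 1.8510 = 0.4547.
T(624)/T(437) = exp(τ_B − τ_A) = exp(0.3453) = 1.4124.

1.41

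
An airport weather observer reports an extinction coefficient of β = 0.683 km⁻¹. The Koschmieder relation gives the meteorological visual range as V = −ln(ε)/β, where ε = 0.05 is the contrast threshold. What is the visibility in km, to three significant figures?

V = −ln(0.05) / 0.683 = 2.996 / 0.683 = 4.3861 km.

4.39 km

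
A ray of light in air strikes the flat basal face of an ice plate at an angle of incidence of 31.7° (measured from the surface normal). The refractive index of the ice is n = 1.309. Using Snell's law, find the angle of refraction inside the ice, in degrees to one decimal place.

Snell: sin θ_r = sin θ_i / n = sin 31.7° / 1.309 = 0.5255 / 1.309 = 0.4014.
θ_r = arcsin(0.4014) = 23.67°.

23.7°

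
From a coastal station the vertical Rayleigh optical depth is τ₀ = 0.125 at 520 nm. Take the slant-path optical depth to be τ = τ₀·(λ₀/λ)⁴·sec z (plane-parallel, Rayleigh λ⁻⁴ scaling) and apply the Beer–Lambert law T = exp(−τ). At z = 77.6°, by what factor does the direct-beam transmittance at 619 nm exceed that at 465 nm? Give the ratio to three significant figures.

1.86

Airmass: sec 77.6° = 4.6569.
τ(619 nm) = 0.125 × (520/619)⁴ × 4.6569 = 0.125 × 0.4980 × 4.6569 = 0.2899.
τ(465 nm) = 0.125 × (520/465)⁴ × 4.6569 = 0.125 × 1.5639 × 4.6569 = 0.9103.
T(619)/T(465) = exp(τ_B − τ_A) = exp(0.6204) = 1.8598.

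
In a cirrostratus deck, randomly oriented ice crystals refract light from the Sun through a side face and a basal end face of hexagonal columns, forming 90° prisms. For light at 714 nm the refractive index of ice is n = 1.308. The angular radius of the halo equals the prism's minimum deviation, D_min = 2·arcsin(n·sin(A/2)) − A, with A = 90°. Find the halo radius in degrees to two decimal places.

n·sin(A/2) = 1.308 × sin 45° = 1.308 × 0.7071 = 0.9249.
D_min = 2·arcsin(0.9249) − 90° = 2 × 67.653° − 90° = 45.305°.

45.31°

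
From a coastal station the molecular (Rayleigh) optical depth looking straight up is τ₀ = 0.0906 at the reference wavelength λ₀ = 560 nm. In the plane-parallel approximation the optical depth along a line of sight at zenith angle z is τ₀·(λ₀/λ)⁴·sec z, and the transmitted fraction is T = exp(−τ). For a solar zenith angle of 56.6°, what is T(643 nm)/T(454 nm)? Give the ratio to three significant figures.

1.33

Airmass: sec 56.6° = 1.8166.
τ(643 nm) = 0.0906 × (560/643)⁴ × 1.8166 = 0.0906 × 0.5753 × 1.8166 = 0.0947.
τ(454 nm) = 0.0906 × (560/454)⁴ × 1.8166 = 0.0906 × 2.3149 × 1.8166 = 0.3810.
T(643)/T(454) = exp(τ_B − τ_A) = exp(0.2863) = 1.3315.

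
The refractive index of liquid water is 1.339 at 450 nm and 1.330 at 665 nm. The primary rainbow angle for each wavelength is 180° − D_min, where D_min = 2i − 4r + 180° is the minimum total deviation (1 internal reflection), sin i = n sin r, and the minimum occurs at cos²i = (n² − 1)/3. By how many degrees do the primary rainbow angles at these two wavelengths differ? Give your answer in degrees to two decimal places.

1.30°

At 450 nm (n = 1.339): cos²i = 0.26431 → i = 59.062°, r = 39.834°, D_min = 138.786°, rainbow angle = 41.214°.
At 665 nm (n = 1.330): cos²i = 0.25630 → i = 59.585°, r = 40.422°, D_min = 137.484°, rainbow angle = 42.516°.
Angular width = |41.214° − 42.516°| = 1.303°.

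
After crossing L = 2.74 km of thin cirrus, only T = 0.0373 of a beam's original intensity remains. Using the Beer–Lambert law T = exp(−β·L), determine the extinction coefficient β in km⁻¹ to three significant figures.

1.20 km⁻¹

Beer–Lambert: T = exp(−βL) ⇒ β = −ln(T)/L = −ln(0.0373)/2.74 = 3.2888/2.74 = 1.2 km⁻¹.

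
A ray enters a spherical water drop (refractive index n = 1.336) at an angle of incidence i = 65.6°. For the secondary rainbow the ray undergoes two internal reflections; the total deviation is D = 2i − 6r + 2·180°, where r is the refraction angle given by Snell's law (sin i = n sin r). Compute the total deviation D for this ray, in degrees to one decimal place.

sin r = sin 65.6° / 1.336 = 0.9107/1.336 = 0.6816; r = 42.97°.
D = 2·65.6° − 6·42.97° + 2·180° = 131.20° − 257.84° + 360° = 233.36°.

233.4°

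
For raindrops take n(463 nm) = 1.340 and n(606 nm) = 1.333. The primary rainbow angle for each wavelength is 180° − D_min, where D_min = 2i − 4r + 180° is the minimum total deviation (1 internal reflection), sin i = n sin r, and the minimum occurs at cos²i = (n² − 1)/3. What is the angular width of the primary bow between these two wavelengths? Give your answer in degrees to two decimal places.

At 463 nm (n = 1.340): cos²i = 0.26520 → i = 59.004°, r = 39.770°, D_min = 138.929°, rainbow angle = 41.071°.
At 606 nm (n = 1.333): cos²i = 0.25896 → i = 59.410°, r = 40.225°, D_min = 137.922°, rainbow angle = 42.078°.
Angular width = |41.071° − 42.078°| = 1.007°.

1.01°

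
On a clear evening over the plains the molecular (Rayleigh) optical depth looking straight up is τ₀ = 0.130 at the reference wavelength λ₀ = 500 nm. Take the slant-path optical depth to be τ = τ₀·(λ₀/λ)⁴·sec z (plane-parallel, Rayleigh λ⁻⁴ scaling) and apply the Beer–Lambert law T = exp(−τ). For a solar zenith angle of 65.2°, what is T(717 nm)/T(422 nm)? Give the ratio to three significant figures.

1.71

Airmass: sec 65.2° = 2.3841.
τ(717 nm) = 0.130 × (500/717)⁴ × 2.3841 = 0.130 × 0.2365 × 2.3841 = 0.0733.
τ(422 nm) = 0.130 × (500/422)⁴ × 2.3841 = 0.130 × 1.9707 × 2.3841 = 0.6108.
T(717)/T(422) = exp(τ_B − τ_A) = exp(0.5375) = 1.7117.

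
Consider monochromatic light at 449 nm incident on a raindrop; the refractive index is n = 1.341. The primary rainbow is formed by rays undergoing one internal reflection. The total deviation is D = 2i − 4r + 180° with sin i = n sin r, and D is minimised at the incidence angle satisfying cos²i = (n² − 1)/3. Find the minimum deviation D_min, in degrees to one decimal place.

139.1°

cos²i = (1.79828 − 1)/3 = 0.26609; i = arccos(0.51584) = 58.946°.
sin r = sin 58.946°/1.341 = 0.63884; r = 39.705°.
D_min = 2·58.946° − 4·39.705° + 180° = 139.071°.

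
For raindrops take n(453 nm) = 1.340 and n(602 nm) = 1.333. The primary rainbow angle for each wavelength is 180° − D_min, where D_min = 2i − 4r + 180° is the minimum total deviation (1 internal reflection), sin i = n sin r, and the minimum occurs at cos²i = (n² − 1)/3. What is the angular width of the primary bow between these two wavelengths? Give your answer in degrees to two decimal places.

1.01°

At 453 nm (n = 1.340): cos²i = 0.26520 → i = 59.004°, r = 39.770°, D_min = 138.929°, rainbow angle = 41.071°.
At 602 nm (n = 1.333): cos²i = 0.25896 → i = 59.410°, r = 40.225°, D_min = 137.922°, rainbow angle = 42.078°.
Angular width = |41.071° − 42.078°| = 1.007°.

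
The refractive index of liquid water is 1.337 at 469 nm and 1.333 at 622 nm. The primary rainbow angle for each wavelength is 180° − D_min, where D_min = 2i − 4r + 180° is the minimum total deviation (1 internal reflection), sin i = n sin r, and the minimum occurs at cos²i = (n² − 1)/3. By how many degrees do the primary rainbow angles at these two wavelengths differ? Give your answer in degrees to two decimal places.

At 469 nm (n = 1.337): cos²i = 0.26252 → i = 59.178°, r = 39.964°, D_min = 138.500°, rainbow angle = 41.500°.
At 622 nm (n = 1.333): cos²i = 0.25896 → i = 59.410°, r = 40.225°, D_min = 137.922°, rainbow angle = 42.078°.
Angular width = |41.500° − 42.078°| = 0.578°.

0.58°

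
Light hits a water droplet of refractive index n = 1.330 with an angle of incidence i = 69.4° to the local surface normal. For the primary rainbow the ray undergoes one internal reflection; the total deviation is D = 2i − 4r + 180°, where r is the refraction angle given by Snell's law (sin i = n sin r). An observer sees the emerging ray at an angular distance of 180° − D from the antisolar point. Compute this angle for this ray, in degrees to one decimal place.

sin r = sin 69.4° / 1.330 = 0.9361/1.330 = 0.7038; r = 44.73°.
D = 2·69.4° − 4·44.73° + 180° = 138.80° − 178.93° + 180° = 139.87°.
Angle from antisolar point = 180° − D = 40.13°.

40.1°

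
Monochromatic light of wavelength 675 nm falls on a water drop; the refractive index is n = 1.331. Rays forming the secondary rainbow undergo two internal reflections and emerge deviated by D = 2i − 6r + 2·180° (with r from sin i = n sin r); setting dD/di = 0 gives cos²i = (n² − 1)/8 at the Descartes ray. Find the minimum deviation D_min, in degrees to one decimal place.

cos²i = (1.77156 − 1)/8 = 0.09645; i = arccos(0.31056) = 71.907°.
sin r = sin 71.907°/1.331 = 0.71417; r = 45.575°.
D_min = 2·71.907° − 6·45.575° + 360° = 230.365°.

230.4°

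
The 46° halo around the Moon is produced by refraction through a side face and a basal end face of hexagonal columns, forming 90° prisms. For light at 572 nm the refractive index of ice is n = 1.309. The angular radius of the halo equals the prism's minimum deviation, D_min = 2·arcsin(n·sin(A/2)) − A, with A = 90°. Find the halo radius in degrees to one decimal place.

n·sin(A/2) = 1.309 × sin 45° = 1.309 × 0.7071 = 0.9256.
D_min = 2·arcsin(0.9256) − 90° = 2 × 67.759° − 90° = 45.519°.

45.5°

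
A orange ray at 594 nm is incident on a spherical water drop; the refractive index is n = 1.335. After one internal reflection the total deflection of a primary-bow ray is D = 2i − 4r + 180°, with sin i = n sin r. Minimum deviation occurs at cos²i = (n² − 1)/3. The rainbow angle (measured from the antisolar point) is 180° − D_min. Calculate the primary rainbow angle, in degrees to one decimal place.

cos²i = (1.78222 − 1)/3 = 0.26074; i = arccos(0.51063) = 59.294°.
sin r = sin 59.294°/1.335 = 0.64405; r = 40.094°.
D_min = 2·59.294° − 4·40.094° + 180° = 138.212°.
Rainbow angle = 180° − D_min = 41.788°.

41.8°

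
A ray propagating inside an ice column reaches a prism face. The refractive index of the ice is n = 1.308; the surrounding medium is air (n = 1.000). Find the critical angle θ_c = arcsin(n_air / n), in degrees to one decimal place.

49.9°

sin θ_c = n_air / n = 1.000 / 1.308 = 0.7645.
θ_c = arcsin(0.7645) = 49.86°.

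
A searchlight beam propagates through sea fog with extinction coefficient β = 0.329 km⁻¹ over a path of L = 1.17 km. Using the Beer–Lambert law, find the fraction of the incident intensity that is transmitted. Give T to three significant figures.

τ = β·L = 0.329 × 1.17 = 0.3849.
T = exp(−0.3849) = 0.6805.

0.680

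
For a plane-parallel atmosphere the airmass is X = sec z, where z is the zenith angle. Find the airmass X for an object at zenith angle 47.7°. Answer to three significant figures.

1.49

X = sec z = 1/cos 47.7° = 1/0.6730 = 1.4859.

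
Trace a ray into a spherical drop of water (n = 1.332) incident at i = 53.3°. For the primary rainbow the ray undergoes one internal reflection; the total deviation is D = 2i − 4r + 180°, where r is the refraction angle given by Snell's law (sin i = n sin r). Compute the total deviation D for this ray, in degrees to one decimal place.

138.6°

sin r = sin 53.3° / 1.332 = 0.8018/1.332 = 0.6019; r = 37.01°.
D = 2·53.3° − 4·37.01° + 180° = 106.60° − 148.03° + 180° = 138.57°.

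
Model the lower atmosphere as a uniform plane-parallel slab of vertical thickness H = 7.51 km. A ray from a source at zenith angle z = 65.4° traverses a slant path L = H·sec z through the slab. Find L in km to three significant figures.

18.0 km

sec z = 1/cos 65.4° = 2.4022.
L = 7.51 × 2.4022 = 18.041 km.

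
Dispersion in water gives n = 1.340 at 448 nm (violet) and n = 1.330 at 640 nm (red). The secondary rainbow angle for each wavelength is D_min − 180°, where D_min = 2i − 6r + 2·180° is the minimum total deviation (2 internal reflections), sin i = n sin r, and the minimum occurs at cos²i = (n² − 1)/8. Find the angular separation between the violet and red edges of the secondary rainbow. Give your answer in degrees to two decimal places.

2.61°

At 448 nm (n = 1.340): cos²i = 0.09945 → i = 71.618°, r = 45.088°, D_min = 232.709°, rainbow angle = 52.709°.
At 640 nm (n = 1.330): cos²i = 0.09611 → i = 71.940°, r = 45.630°, D_min = 230.101°, rainbow angle = 50.101°.
Angular width = |52.709° − 50.101°| = 2.608°.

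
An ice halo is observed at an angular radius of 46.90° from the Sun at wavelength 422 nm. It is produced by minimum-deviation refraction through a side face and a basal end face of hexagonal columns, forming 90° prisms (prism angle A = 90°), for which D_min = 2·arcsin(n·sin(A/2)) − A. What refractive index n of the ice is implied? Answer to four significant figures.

1.315

Rearranging: n = sin((D_min + A)/2) / sin(A/2).
(D_min + A)/2 = (46.90° + 90°)/2 = 68.450°.
n = sin 68.450° / sin 45° = 0.9301 / 0.7071 = 1.3154.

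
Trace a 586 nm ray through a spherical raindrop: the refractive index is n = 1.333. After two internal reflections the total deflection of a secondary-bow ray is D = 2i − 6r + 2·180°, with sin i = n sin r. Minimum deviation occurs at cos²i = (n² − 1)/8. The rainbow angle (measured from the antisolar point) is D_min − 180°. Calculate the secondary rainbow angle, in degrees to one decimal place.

50.9°

cos²i = (1.77689 − 1)/8 = 0.09711; i = arccos(0.31163) = 71.843°.
sin r = sin 71.843°/1.333 = 0.71283; r = 45.466°.
D_min = 2·71.843° − 6·45.466° + 360° = 230.891°.
Rainbow angle = D_min − 180° = 50.891°.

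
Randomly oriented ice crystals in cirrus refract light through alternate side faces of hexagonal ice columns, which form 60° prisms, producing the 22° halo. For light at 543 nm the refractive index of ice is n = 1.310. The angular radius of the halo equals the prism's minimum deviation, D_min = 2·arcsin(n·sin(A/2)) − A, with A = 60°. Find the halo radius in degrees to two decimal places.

n·sin(A/2) = 1.310 × sin 30° = 1.310 × 0.5000 = 0.6550.
D_min = 2·arcsin(0.6550) − 60° = 2 × 40.920° − 60° = 21.839°.

21.84°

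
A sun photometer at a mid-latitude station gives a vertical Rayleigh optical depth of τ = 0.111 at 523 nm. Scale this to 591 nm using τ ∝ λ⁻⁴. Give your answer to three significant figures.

0.0681

τ(591 nm) = τ(523 nm) × (523/591)⁴ = 0.111 × (0.8849)⁴ = 0.111 × 0.6133 = 0.0681.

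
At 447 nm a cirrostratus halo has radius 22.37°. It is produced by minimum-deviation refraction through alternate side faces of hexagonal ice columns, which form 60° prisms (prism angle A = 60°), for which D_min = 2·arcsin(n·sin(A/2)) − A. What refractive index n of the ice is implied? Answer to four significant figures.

Rearranging: n = sin((D_min + A)/2) / sin(A/2).
(D_min + A)/2 = (22.37° + 60°)/2 = 41.185°.
n = sin 41.185° / sin 30° = 0.6585 / 0.5000 = 1.3170.

1.317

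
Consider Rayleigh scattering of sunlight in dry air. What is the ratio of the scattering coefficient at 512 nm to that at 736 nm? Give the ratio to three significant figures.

4.27

Rayleigh scattering ∝ λ⁻⁴, so the ratio of coefficients is the inverse fourth power of the wavelength ratio.
σ(512)/σ(736) = (736/512)⁴ = (1.4375)⁴ = 4.27.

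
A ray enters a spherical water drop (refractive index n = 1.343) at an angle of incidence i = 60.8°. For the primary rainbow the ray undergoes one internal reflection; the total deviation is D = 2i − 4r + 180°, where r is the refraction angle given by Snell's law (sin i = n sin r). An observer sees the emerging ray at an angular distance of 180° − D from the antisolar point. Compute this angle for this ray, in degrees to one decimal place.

40.6°

sin r = sin 60.8° / 1.343 = 0.8729/1.343 = 0.6500; r = 40.54°.
D = 2·60.8° − 4·40.54° + 180° = 121.60° − 162.16° + 180° = 139.44°.
Angle from antisolar point = 180° − D = 40.56°.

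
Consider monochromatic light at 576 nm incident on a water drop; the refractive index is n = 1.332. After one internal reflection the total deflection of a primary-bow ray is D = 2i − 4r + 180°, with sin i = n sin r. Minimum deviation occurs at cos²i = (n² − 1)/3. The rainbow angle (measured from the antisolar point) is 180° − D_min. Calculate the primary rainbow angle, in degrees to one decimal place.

42.2°

cos²i = (1.77422 − 1)/3 = 0.25807; i = arccos(0.50801) = 59.469°.
sin r = sin 59.469°/1.332 = 0.64666; r = 40.290°.
D_min = 2·59.469° − 4·40.290° + 180° = 137.776°.
Rainbow angle = 180° − D_min = 42.224°.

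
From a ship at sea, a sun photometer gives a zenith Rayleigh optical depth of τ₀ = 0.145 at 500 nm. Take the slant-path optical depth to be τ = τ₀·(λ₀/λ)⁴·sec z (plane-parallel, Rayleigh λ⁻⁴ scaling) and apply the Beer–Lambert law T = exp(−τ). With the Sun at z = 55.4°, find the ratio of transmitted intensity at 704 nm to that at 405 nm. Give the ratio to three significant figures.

Airmass: sec 55.4° = 1.7610.
τ(704 nm) = 0.145 × (500/704)⁴ × 1.7610 = 0.145 × 0.2544 × 1.7610 = 0.0650.
τ(405 nm) = 0.145 × (500/405)⁴ × 1.7610 = 0.145 × 2.3231 × 1.7610 = 0.5932.
T(704)/T(405) = exp(τ_B − τ_A) = exp(0.5282) = 1.6959.

1.70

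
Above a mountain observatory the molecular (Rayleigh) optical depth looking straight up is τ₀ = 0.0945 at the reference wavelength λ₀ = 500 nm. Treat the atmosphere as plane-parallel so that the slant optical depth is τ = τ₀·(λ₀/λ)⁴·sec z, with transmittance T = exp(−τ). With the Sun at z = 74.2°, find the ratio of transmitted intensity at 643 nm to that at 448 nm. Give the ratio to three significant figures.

Airmass: sec 74.2° = 3.6727.
τ(643 nm) = 0.0945 × (500/643)⁴ × 3.6727 = 0.0945 × 0.3656 × 3.6727 = 0.1269.
τ(448 nm) = 0.0945 × (500/448)⁴ × 3.6727 = 0.0945 × 1.5516 × 3.6727 = 0.5385.
T(643)/T(448) = exp(τ_B − τ_A) = exp(0.4116) = 1.5092.

1.51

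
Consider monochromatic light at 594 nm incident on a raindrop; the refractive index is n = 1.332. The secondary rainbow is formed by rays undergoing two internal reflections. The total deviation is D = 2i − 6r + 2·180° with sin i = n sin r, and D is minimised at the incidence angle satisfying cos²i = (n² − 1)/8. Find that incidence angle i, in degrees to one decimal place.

71.9°

cos²i = (1.332² − 1)/8 = (1.77422 − 1)/8 = 0.09678.
cos i = 0.31109, so i = 71.875°.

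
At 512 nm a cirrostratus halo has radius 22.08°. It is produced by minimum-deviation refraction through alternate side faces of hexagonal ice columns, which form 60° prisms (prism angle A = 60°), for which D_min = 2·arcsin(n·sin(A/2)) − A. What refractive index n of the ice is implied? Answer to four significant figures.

Rearranging: n = sin((D_min + A)/2) / sin(A/2).
(D_min + A)/2 = (22.08° + 60°)/2 = 41.040°.
n = sin 41.040° / sin 30° = 0.6566 / 0.5000 = 1.3132.

1.313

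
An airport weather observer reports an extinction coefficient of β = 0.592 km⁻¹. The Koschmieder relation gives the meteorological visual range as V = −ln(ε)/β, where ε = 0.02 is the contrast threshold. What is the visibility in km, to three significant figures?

6.61 km

V = −ln(0.02) / 0.592 = 3.912 / 0.592 = 6.6081 km.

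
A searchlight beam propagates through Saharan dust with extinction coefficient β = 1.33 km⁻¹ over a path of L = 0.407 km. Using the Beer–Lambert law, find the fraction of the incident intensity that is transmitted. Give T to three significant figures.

0.582

τ = β·L = 1.33 × 0.407 = 0.5413.
T = exp(−0.5413) = 0.5820.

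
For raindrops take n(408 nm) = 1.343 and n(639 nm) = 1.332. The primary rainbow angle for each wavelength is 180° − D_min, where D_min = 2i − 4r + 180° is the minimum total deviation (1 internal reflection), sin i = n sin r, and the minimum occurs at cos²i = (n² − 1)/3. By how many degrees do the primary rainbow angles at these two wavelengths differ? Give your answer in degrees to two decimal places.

1.58°

At 408 nm (n = 1.343): cos²i = 0.26788 → i = 58.830°, r = 39.577°, D_min = 139.354°, rainbow angle = 40.646°.
At 639 nm (n = 1.332): cos²i = 0.25807 → i = 59.469°, r = 40.290°, D_min = 137.776°, rainbow angle = 42.224°.
Angular width = |40.646° − 42.224°| = 1.578°.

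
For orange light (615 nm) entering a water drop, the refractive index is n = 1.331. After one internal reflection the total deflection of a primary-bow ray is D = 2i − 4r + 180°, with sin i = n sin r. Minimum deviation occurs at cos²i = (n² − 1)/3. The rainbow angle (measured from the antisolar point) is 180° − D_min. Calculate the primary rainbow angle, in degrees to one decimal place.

cos²i = (1.77156 − 1)/3 = 0.25719; i = arccos(0.50714) = 59.527°.
sin r = sin 59.527°/1.331 = 0.64753; r = 40.356°.
D_min = 2·59.527° − 4·40.356° + 180° = 137.630°.
Rainbow angle = 180° − D_min = 42.370°.

42.4°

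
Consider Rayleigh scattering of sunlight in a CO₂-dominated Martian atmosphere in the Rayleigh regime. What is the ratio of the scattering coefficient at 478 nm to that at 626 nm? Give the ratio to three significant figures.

2.94

Rayleigh scattering ∝ λ⁻⁴, so the ratio of coefficients is the inverse fourth power of the wavelength ratio.
σ(478)/σ(626) = (626/478)⁴ = (1.3096)⁴ = 2.942.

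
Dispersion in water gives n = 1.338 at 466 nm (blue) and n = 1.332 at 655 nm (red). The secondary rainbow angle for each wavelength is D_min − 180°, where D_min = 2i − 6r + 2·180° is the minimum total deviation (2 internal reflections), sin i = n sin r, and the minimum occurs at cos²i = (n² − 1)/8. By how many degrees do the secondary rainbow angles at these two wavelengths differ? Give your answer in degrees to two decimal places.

1.56°

At 466 nm (n = 1.338): cos²i = 0.09878 → i = 71.682°, r = 45.195°, D_min = 232.193°, rainbow angle = 52.193°.
At 655 nm (n = 1.332): cos²i = 0.09678 → i = 71.875°, r = 45.520°, D_min = 230.628°, rainbow angle = 50.628°.
Angular width = |52.193° − 50.628°| = 1.564°.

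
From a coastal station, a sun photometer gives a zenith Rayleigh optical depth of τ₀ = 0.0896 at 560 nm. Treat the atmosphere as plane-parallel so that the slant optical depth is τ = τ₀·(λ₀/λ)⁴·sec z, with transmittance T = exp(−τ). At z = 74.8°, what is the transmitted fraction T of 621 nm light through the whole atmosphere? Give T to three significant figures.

sec 74.8° = 3.8140.
τ = 0.0896 × (560/621)⁴ × 3.8140 = 0.0896 × 0.6613 × 3.8140 = 0.2260.
T = exp(−0.2260) = 0.7977.

0.798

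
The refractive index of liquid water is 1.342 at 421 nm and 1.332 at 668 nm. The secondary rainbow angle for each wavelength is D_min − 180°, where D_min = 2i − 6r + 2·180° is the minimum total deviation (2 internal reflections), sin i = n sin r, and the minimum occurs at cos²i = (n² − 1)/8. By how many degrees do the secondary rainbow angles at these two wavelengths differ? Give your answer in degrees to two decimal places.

2.59°

At 421 nm (n = 1.342): cos²i = 0.10012 → i = 71.554°, r = 44.981°, D_min = 233.222°, rainbow angle = 53.222°.
At 668 nm (n = 1.332): cos²i = 0.09678 → i = 71.875°, r = 45.520°, D_min = 230.628°, rainbow angle = 50.628°.
Angular width = |53.222° − 50.628°| = 2.594°.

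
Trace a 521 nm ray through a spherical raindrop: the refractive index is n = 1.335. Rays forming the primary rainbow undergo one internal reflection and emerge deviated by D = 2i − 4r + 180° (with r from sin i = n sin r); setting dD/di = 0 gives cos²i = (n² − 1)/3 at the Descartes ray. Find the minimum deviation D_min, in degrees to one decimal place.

cos²i = (1.78222 − 1)/3 = 0.26074; i = arccos(0.51063) = 59.294°.
sin r = sin 59.294°/1.335 = 0.64405; r = 40.094°.
D_min = 2·59.294° − 4·40.094° + 180° = 138.212°.

138.2°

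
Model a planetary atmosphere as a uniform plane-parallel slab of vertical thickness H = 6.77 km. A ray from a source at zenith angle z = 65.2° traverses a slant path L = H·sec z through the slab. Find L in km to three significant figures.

16.1 km

sec z = 1/cos 65.2° = 2.3841.
L = 6.77 × 2.3841 = 16.140 km.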